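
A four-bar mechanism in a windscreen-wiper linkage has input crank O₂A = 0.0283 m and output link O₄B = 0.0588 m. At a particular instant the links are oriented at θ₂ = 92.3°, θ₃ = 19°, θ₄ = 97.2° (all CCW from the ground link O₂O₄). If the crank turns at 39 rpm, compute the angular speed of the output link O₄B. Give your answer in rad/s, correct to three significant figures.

1.92

ω₂ = 4.084 rad/s (from 39 rpm).
Differentiating the loop-closure r₂e^{iθ₂}+r₃e^{iθ₃}=r₁+r₄e^{iθ₄} gives r₂ω₂e^{iθ₂}+r₃ω₃e^{iθ₃}=r₄ω₄e^{iθ₄}.
Eliminating the other unknown: ω₄ = r₂ω₂ sin(θ₂−θ₃) / [r₄ sin(θ₄−θ₃)].
Numerator sine = +0.95782; denominator sine = +0.97887.
Result = 0.0283·4.084·(+0.95782) / (0.0588·(+0.97887)) = +1.9234 rad/s; magnitude 1.9234 rad/s.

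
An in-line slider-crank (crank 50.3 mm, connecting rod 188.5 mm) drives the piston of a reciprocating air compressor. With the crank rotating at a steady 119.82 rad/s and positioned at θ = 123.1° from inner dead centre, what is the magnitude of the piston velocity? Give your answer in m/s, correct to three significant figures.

ω = 119.8 rad/s
For an in-line slider-crank, x = r cosθ + √(L² − r² sin²θ), so v = −rω sinθ·[1 + r cosθ/√(L² − r² sin²θ)].
With r = 0.0503 m, L = 0.1885 m, θ = 123.1°: √(L² − r² sin²θ) = 0.18373 m.
v = −0.0503·119.8·0.83772·[1 + 0.0503·-0.54610/0.18373] = -4.294 m/s.
|v| = 4.294 m/s.

4.29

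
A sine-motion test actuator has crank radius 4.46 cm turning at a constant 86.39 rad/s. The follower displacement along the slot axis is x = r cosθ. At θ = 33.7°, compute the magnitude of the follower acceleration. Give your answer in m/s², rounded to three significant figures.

277

ω = 86.39 rad/s
x = r cosθ ⇒ ẍ = −rω² cosθ (ω constant).
|a| = rω²|cosθ| = 0.0446·(86.39)²·|cos 33.7°| = 276.92 m/s².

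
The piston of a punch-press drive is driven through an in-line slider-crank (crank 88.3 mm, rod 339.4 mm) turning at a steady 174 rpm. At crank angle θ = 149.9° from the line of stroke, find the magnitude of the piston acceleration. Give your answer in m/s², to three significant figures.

21.4

ω = 2π·174/60 = 18.22 rad/s
x(θ) = r cosθ + √(L² − r² sin²θ); with ω constant, a = ω²·d²x/dθ².
d²x/dθ² = −r cosθ − r²(cos2θ)/√u − r⁴ sin²2θ/(4u^{3/2}),  u = L² − r² sin²θ = 0.113231 m².
Substituting r = 0.0883 m, L = 0.3394 m, θ = 149.9°: d²x/dθ² = +0.064577 m.
a = ω²·d²x/dθ² = (18.22)²·(+0.064577) = +21.441 m/s²;  |a| = 21.441 m/s².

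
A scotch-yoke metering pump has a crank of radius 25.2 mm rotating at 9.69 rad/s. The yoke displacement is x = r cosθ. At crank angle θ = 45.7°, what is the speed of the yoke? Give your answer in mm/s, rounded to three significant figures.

175

ω = 9.69 rad/s
x = r cosθ ⇒ ẋ = −rω sinθ.
|v| = rω|sinθ| = 0.0252·9.69·|sin 45.7°| = 0.17476 m/s = 174.76 mm/s.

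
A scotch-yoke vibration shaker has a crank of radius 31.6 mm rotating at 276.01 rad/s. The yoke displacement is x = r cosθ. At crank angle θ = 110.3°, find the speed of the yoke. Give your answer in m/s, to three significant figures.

8.18

ω = 276 rad/s
x = r cosθ ⇒ ẋ = −rω sinθ.
|v| = rω|sinθ| = 0.0316·276·|sin 110.3°| = 8.1802 m/s.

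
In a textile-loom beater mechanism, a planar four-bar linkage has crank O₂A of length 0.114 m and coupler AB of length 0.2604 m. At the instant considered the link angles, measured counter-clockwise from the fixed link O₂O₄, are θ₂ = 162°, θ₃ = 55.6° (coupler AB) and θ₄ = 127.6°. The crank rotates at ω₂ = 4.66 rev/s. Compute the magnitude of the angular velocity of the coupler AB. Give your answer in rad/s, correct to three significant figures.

7.61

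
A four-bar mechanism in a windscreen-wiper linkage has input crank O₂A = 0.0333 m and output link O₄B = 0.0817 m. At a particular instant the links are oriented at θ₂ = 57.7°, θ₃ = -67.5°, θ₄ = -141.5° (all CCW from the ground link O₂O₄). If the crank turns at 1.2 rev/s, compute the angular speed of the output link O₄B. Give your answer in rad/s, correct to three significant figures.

2.61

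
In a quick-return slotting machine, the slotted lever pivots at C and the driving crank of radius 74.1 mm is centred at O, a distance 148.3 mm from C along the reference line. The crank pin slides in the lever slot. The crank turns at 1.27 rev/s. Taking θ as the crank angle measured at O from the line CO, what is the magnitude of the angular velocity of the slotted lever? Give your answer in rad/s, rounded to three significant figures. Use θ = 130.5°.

0.994

ω = 7.98 rad/s (from 1.27 rev/s).
Crank pin A relative to C: A = (d + r cosθ, r sinθ); lever angle φ = atan2(r sinθ, d + r cosθ).
Differentiating tanφ: φ̇ = rω(d cosθ + r)/(d² + r² + 2dr cosθ).
d² + r² + 2dr cosθ = |CA|² = 0.0132101 m²;  d cosθ + r = -0.022213 m.
|ω_lever| = |0.0741·7.98·-0.022213| / 0.0132101 = 0.99427 rad/s.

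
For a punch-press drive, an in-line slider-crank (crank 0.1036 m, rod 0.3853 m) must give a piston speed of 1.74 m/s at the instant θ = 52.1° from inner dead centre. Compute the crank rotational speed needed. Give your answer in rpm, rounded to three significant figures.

174

For an in-line slider-crank, |v_piston| = rω|sinθ|·[1 + r cosθ/√(L² − r² sin²θ)].
With r = 0.1036 m, L = 0.3853 m, θ = 52.1°: the bracketed kinematic factor |dx/dθ| = 0.095566 m.
ω = v/|dx/dθ| = 1.74/0.095566 = 18.207 rad/s.
N = 60ω/(2π) = 173.87 rpm.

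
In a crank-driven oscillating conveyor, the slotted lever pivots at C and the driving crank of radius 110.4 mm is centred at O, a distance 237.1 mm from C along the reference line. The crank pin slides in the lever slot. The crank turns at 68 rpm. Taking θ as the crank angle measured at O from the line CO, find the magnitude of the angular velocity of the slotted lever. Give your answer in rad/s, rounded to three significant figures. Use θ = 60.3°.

ω = 7.121 rad/s (from 68 rpm).
Crank pin A relative to C: A = (d + r cosθ, r sinθ); lever angle φ = atan2(r sinθ, d + r cosθ).
Differentiating tanφ: φ̇ = rω(d cosθ + r)/(d² + r² + 2dr cosθ).
d² + r² + 2dr cosθ = |CA|² = 0.0943427 m²;  d cosθ + r = +0.22787 m.
|ω_lever| = |0.1104·7.121·+0.22787| / 0.0943427 = 1.8989 rad/s.

1.90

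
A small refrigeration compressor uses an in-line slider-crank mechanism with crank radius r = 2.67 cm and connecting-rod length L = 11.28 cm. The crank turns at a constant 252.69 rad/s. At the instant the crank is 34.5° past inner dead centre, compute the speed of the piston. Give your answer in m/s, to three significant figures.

4.57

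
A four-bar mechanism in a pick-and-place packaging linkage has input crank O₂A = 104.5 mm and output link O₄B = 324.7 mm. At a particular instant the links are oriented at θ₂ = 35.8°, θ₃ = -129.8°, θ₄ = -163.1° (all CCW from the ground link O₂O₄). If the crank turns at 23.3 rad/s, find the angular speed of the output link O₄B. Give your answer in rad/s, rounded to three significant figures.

ω₂ = 23.3 rad/s
Differentiating the loop-closure r₂e^{iθ₂}+r₃e^{iθ₃}=r₁+r₄e^{iθ₄} gives r₂ω₂e^{iθ₂}+r₃ω₃e^{iθ₃}=r₄ω₄e^{iθ₄}.
Eliminating the other unknown: ω₄ = r₂ω₂ sin(θ₂−θ₃) / [r₄ sin(θ₄−θ₃)].
Numerator sine = +0.24869; denominator sine = -0.54902.
Result = 0.1045·23.3·(+0.24869) / (0.3247·(-0.54902)) = -3.3967 rad/s; magnitude 3.3967 rad/s.

3.40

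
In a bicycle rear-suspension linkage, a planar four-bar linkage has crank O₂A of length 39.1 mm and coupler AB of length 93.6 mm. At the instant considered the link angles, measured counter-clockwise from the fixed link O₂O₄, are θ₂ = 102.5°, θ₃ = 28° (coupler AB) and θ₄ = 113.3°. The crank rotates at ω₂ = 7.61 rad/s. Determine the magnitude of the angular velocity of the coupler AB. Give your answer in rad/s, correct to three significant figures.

0.598

ω₂ = 7.61 rad/s
Differentiating the loop-closure r₂e^{iθ₂}+r₃e^{iθ₃}=r₁+r₄e^{iθ₄} gives r₂ω₂e^{iθ₂}+r₃ω₃e^{iθ₃}=r₄ω₄e^{iθ₄}.
Eliminating the other unknown: ω₃ = r₂ω₂ sin(θ₄−θ₂) / [r₃ sin(θ₃−θ₄)].
Numerator sine = +0.18738; denominator sine = -0.99664.
Result = 0.0391·7.61·(+0.18738) / (0.0936·(-0.99664)) = -0.59769 rad/s; magnitude 0.59769 rad/s.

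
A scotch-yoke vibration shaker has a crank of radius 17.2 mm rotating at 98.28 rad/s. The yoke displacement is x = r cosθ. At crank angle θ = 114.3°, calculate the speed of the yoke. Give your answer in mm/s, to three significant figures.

1540

ω = 98.28 rad/s
x = r cosθ ⇒ ẋ = −rω sinθ.
|v| = rω|sinθ| = 0.0172·98.28·|sin 114.3°| = 1.5407 m/s = 1540.7 mm/s.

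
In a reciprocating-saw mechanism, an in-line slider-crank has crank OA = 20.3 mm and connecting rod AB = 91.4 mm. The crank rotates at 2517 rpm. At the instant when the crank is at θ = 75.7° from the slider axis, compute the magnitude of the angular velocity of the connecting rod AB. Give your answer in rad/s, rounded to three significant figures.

ω = 263.6 rad/s (converted from 2517 rpm).
The rod makes angle φ with the slider axis where L sinφ = r sinθ; differentiating, L cosφ·φ̇ = r ω cosθ.
L cosφ = √(L² − r² sin²θ) = 0.089258 m.
|ω_rod| = r ω |cosθ| / √(L² − r² sin²θ) = 0.0203·263.6·0.24700/0.089258 = 14.807 rad/s.

14.8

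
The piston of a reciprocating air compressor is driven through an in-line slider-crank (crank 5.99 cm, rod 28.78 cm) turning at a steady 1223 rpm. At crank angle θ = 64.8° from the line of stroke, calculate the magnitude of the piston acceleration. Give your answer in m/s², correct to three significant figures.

287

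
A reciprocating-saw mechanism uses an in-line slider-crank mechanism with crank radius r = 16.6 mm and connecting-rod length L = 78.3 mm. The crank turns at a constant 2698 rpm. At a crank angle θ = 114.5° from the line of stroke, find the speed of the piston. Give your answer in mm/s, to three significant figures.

3890

ω = 2π·2698/60 = 282.5 rad/s
For an in-line slider-crank, x = r cosθ + √(L² − r² sin²θ), so v = −rω sinθ·[1 + r cosθ/√(L² − r² sin²θ)].
With r = 0.0166 m, L = 0.0783 m, θ = 114.5°: √(L² − r² sin²θ) = 0.076829 m.
v = −0.0166·282.5·0.90996·[1 + 0.0166·-0.41469/0.076829] = -3.8854 m/s.
|v| = 3.8854 m/s = 3885.4 mm/s.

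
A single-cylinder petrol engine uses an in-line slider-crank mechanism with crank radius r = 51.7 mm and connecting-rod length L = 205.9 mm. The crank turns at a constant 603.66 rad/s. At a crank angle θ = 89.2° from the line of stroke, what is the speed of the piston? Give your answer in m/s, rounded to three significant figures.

ω = 603.7 rad/s
For an in-line slider-crank, x = r cosθ + √(L² − r² sin²θ), so v = −rω sinθ·[1 + r cosθ/√(L² − r² sin²θ)].
With r = 0.0517 m, L = 0.2059 m, θ = 89.2°: √(L² − r² sin²θ) = 0.1993 m.
v = −0.0517·603.7·0.99990·[1 + 0.0517·0.01396/0.1993] = -31.319 m/s.
|v| = 31.319 m/s.

31.3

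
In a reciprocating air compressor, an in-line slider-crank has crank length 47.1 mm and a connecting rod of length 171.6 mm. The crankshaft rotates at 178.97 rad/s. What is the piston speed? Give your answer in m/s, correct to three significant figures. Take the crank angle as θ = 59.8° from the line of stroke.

8.32

ω = 179 rad/s
For an in-line slider-crank, x = r cosθ + √(L² − r² sin²θ), so v = −rω sinθ·[1 + r cosθ/√(L² − r² sin²θ)].
With r = 0.0471 m, L = 0.1716 m, θ = 59.8°: √(L² − r² sin²θ) = 0.1667 m.
v = −0.0471·179·0.86427·[1 + 0.0471·0.50302/0.1667] = -8.3208 m/s.
|v| = 8.3208 m/s.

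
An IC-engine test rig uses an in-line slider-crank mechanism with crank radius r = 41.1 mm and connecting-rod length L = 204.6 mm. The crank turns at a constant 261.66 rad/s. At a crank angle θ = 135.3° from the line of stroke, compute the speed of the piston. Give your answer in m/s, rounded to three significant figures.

ω = 261.7 rad/s
For an in-line slider-crank, x = r cosθ + √(L² − r² sin²θ), so v = −rω sinθ·[1 + r cosθ/√(L² − r² sin²θ)].
With r = 0.0411 m, L = 0.2046 m, θ = 135.3°: √(L² − r² sin²θ) = 0.20255 m.
v = −0.0411·261.7·0.70339·[1 + 0.0411·-0.71080/0.20255] = -6.4734 m/s.
|v| = 6.4734 m/s.

6.47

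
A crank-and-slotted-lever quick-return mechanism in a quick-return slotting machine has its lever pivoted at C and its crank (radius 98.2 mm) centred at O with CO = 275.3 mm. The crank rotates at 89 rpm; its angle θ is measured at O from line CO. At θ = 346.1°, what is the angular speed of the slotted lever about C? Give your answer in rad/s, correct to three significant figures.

2.43

ω = 9.32 rad/s (from 89 rpm).
Crank pin A relative to C: A = (d + r cosθ, r sinθ); lever angle φ = atan2(r sinθ, d + r cosθ).
Differentiating tanφ: φ̇ = rω(d cosθ + r)/(d² + r² + 2dr cosθ).
d² + r² + 2dr cosθ = |CA|² = 0.137919 m²;  d cosθ + r = +0.36544 m.
|ω_lever| = |0.0982·9.32·+0.36544| / 0.137919 = 2.425 rad/s.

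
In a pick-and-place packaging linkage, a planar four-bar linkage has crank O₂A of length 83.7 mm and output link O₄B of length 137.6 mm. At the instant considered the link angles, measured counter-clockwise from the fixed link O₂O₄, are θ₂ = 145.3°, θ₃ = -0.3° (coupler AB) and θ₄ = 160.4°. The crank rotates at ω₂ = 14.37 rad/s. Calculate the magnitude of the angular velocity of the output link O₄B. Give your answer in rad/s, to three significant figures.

ω₂ = 14.37 rad/s
Differentiating the loop-closure r₂e^{iθ₂}+r₃e^{iθ₃}=r₁+r₄e^{iθ₄} gives r₂ω₂e^{iθ₂}+r₃ω₃e^{iθ₃}=r₄ω₄e^{iθ₄}.
Eliminating the other unknown: ω₄ = r₂ω₂ sin(θ₂−θ₃) / [r₄ sin(θ₄−θ₃)].
Numerator sine = +0.56497; denominator sine = +0.33051.
Result = 0.0837·14.37·(+0.56497) / (0.1376·(+0.33051)) = +14.942 rad/s; magnitude 14.942 rad/s.

14.9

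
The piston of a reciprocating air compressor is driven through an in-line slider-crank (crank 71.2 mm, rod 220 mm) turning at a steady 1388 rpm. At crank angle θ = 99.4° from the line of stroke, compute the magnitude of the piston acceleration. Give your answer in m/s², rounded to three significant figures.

ω = 2π·1388/60 = 145.4 rad/s
x(θ) = r cosθ + √(L² − r² sin²θ); with ω constant, a = ω²·d²x/dθ².
d²x/dθ² = −r cosθ − r²(cos2θ)/√u − r⁴ sin²2θ/(4u^{3/2}),  u = L² − r² sin²θ = 0.0434658 m².
Substituting r = 0.0712 m, L = 0.22 m, θ = 99.4°: d²x/dθ² = +0.034574 m.
a = ω²·d²x/dθ² = (145.4)²·(+0.034574) = +730.43 m/s²;  |a| = 730.43 m/s².

730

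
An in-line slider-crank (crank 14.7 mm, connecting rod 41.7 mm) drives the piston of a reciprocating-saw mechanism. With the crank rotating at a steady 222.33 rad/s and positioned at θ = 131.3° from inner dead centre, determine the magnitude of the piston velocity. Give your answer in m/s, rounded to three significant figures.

1.86

ω = 222.3 rad/s
For an in-line slider-crank, x = r cosθ + √(L² − r² sin²θ), so v = −rω sinθ·[1 + r cosθ/√(L² − r² sin²θ)].
With r = 0.0147 m, L = 0.0417 m, θ = 131.3°: √(L² − r² sin²θ) = 0.040211 m.
v = −0.0147·222.3·0.75126·[1 + 0.0147·-0.66000/0.040211] = -1.8629 m/s.
|v| = 1.8629 m/s.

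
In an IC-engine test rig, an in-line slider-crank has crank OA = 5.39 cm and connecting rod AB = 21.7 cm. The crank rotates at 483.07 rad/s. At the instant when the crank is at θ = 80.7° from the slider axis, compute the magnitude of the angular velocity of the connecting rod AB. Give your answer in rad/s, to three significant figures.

ω = 483.1 rad/s
The rod makes angle φ with the slider axis where L sinφ = r sinθ; differentiating, L cosφ·φ̇ = r ω cosθ.
L cosφ = √(L² − r² sin²θ) = 0.21038 m.
|ω_rod| = r ω |cosθ| / √(L² − r² sin²θ) = 0.0539·483.1·0.16160/0.21038 = 20.001 rad/s.

20.0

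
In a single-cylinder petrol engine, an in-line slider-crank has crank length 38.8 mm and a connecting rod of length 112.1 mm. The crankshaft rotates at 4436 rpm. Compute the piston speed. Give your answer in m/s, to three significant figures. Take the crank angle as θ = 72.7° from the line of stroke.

ω = 2π·4436/60 = 464.5 rad/s
For an in-line slider-crank, x = r cosθ + √(L² − r² sin²θ), so v = −rω sinθ·[1 + r cosθ/√(L² − r² sin²θ)].
With r = 0.0388 m, L = 0.1121 m, θ = 72.7°: √(L² − r² sin²θ) = 0.1058 m.
v = −0.0388·464.5·0.95476·[1 + 0.0388·0.29737/0.1058] = -19.085 m/s.
|v| = 19.085 m/s.

19.1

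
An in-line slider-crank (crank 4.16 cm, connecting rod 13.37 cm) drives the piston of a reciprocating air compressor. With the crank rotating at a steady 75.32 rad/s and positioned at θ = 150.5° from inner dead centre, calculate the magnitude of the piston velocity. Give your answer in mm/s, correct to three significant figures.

1120

ω = 75.32 rad/s
For an in-line slider-crank, x = r cosθ + √(L² − r² sin²θ), so v = −rω sinθ·[1 + r cosθ/√(L² − r² sin²θ)].
With r = 0.0416 m, L = 0.1337 m, θ = 150.5°: √(L² − r² sin²θ) = 0.13212 m.
v = −0.0416·75.32·0.49242·[1 + 0.0416·-0.87036/0.13212] = -1.1201 m/s.
|v| = 1.1201 m/s = 1120.1 mm/s.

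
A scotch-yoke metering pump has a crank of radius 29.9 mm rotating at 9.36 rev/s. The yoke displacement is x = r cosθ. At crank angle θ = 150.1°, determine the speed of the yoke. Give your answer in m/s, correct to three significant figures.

0.877

ω = 58.81 rad/s (from 9.36 rev/s).
x = r cosθ ⇒ ẋ = −rω sinθ.
|v| = rω|sinθ| = 0.0299·58.81·|sin 150.1°| = 0.87656 m/s.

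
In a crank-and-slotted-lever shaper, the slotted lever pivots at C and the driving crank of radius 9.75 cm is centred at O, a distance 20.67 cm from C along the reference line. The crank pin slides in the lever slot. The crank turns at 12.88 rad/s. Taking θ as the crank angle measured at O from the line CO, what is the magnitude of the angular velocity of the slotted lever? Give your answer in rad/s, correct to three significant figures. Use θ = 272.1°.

ω = 12.88 rad/s
Crank pin A relative to C: A = (d + r cosθ, r sinθ); lever angle φ = atan2(r sinθ, d + r cosθ).
Differentiating tanφ: φ̇ = rω(d cosθ + r)/(d² + r² + 2dr cosθ).
d² + r² + 2dr cosθ = |CA|² = 0.0537081 m²;  d cosθ + r = +0.10507 m.
|ω_lever| = |0.0975·12.88·+0.10507| / 0.0537081 = 2.4568 rad/s.

2.46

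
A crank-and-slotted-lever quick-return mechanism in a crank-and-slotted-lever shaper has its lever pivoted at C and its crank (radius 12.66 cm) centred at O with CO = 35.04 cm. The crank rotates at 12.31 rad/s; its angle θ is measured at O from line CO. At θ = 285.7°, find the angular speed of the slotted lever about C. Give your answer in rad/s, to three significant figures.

ω = 12.31 rad/s
Crank pin A relative to C: A = (d + r cosθ, r sinθ); lever angle φ = atan2(r sinθ, d + r cosθ).
Differentiating tanφ: φ̇ = rω(d cosθ + r)/(d² + r² + 2dr cosθ).
d² + r² + 2dr cosθ = |CA|² = 0.162816 m²;  d cosθ + r = +0.22142 m.
|ω_lever| = |0.1266·12.31·+0.22142| / 0.162816 = 2.1194 rad/s.

2.12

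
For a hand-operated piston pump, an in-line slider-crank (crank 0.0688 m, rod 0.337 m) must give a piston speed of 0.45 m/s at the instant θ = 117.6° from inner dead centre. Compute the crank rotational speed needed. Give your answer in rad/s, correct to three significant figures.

For an in-line slider-crank, |v_piston| = rω|sinθ|·[1 + r cosθ/√(L² − r² sin²θ)].
With r = 0.0688 m, L = 0.337 m, θ = 117.6°: the bracketed kinematic factor |dx/dθ| = 0.055107 m.
ω = v/|dx/dθ| = 0.45/0.055107 = 8.1659 rad/s.

8.17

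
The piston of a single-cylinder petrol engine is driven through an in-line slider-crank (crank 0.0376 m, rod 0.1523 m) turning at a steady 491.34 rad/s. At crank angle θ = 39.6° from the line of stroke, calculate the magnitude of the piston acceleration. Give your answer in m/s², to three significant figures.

ω = 491.3 rad/s
x(θ) = r cosθ + √(L² − r² sin²θ); with ω constant, a = ω²·d²x/dθ².
d²x/dθ² = −r cosθ − r²(cos2θ)/√u − r⁴ sin²2θ/(4u^{3/2}),  u = L² − r² sin²θ = 0.0226209 m².
Substituting r = 0.0376 m, L = 0.1523 m, θ = 39.6°: d²x/dθ² = -0.030874 m.
a = ω²·d²x/dθ² = (491.3)²·(-0.030874) = -7453.5 m/s²;  |a| = 7453.5 m/s².

7450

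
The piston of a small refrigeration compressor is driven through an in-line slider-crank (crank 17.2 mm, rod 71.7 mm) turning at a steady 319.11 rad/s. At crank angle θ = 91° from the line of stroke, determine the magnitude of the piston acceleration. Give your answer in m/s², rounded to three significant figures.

ω = 319.1 rad/s
x(θ) = r cosθ + √(L² − r² sin²θ); with ω constant, a = ω²·d²x/dθ².
d²x/dθ² = −r cosθ − r²(cos2θ)/√u − r⁴ sin²2θ/(4u^{3/2}),  u = L² − r² sin²θ = 0.00484514 m².
Substituting r = 0.0172 m, L = 0.0717 m, θ = 91°: d²x/dθ² = +0.0045477 m.
a = ω²·d²x/dθ² = (319.1)²·(+0.0045477) = +463.09 m/s²;  |a| = 463.09 m/s².

463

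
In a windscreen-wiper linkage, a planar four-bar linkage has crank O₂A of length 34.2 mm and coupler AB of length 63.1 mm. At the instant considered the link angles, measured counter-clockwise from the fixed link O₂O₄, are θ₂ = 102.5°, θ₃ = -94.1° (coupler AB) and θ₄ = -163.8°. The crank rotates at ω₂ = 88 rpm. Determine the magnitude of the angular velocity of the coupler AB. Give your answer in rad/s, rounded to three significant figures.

5.31

ω₂ = 9.215 rad/s (from 88 rpm).
Differentiating the loop-closure r₂e^{iθ₂}+r₃e^{iθ₃}=r₁+r₄e^{iθ₄} gives r₂ω₂e^{iθ₂}+r₃ω₃e^{iθ₃}=r₄ω₄e^{iθ₄}.
Eliminating the other unknown: ω₃ = r₂ω₂ sin(θ₄−θ₂) / [r₃ sin(θ₃−θ₄)].
Numerator sine = +0.99792; denominator sine = +0.93789.
Result = 0.0342·9.215·(+0.99792) / (0.0631·(+0.93789)) = +5.3144 rad/s; magnitude 5.3144 rad/s.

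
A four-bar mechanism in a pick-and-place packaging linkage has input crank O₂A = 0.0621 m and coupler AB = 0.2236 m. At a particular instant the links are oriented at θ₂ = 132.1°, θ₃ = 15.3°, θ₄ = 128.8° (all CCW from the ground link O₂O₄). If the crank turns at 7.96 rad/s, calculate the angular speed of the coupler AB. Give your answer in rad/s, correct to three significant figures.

0.139

ω₂ = 7.96 rad/s
Differentiating the loop-closure r₂e^{iθ₂}+r₃e^{iθ₃}=r₁+r₄e^{iθ₄} gives r₂ω₂e^{iθ₂}+r₃ω₃e^{iθ₃}=r₄ω₄e^{iθ₄}.
Eliminating the other unknown: ω₃ = r₂ω₂ sin(θ₄−θ₂) / [r₃ sin(θ₃−θ₄)].
Numerator sine = -0.05756; denominator sine = -0.91706.
Result = 0.0621·7.96·(-0.05756) / (0.2236·(-0.91706)) = +0.13877 rad/s; magnitude 0.13877 rad/s.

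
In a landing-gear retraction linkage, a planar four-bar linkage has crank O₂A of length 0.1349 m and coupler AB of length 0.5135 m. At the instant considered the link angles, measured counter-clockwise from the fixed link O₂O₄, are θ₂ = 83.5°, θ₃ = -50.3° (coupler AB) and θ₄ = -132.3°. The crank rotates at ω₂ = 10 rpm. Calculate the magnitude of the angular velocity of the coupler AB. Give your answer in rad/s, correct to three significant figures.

ω₂ = 1.047 rad/s (from 10 rpm).
Differentiating the loop-closure r₂e^{iθ₂}+r₃e^{iθ₃}=r₁+r₄e^{iθ₄} gives r₂ω₂e^{iθ₂}+r₃ω₃e^{iθ₃}=r₄ω₄e^{iθ₄}.
Eliminating the other unknown: ω₃ = r₂ω₂ sin(θ₄−θ₂) / [r₃ sin(θ₃−θ₄)].
Numerator sine = +0.58496; denominator sine = +0.99027.
Result = 0.1349·1.047·(+0.58496) / (0.5135·(+0.99027)) = +0.16251 rad/s; magnitude 0.16251 rad/s.

0.163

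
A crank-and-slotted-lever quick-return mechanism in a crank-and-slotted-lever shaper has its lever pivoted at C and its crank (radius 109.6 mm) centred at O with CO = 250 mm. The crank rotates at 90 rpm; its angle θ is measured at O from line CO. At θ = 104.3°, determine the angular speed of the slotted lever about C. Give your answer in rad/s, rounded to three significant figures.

0.811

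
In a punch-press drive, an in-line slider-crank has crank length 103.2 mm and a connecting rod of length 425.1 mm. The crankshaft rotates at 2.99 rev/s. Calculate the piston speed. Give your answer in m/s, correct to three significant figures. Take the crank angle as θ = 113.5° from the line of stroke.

1.60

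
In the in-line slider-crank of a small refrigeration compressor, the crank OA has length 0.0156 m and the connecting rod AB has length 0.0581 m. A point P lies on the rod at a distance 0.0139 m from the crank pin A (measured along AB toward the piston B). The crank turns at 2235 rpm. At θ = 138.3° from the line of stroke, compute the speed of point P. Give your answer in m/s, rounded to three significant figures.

3.10

ω = 234 rad/s.  Crank-pin speed |V_A| = rω = 3.6512 m/s, perpendicular to OA.
Rod angle: sinφ = −(r/L) sinθ ⇒ φ = -10.289°; ω_rod = −rω cosθ/√(L²−r²sin²θ) = +47.688 rad/s.
V_P = V_A + ω_rod × AP, with AP = 0.0139 m along the rod.
Components: V_Px = −rω sinθ − a·ω_rod·sinφ = -2.3105 m/s;  V_Py = rω cosθ + a·ω_rod·cosφ = -2.0739 m/s.
|V_P| = √(V_Px² + V_Py²) = 3.1047 m/s.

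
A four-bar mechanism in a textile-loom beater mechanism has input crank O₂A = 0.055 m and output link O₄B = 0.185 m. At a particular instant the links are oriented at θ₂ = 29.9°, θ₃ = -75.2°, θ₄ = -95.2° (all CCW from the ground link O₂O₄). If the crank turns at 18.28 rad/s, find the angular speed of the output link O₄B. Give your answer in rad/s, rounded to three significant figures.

15.3

ω₂ = 18.28 rad/s
Differentiating the loop-closure r₂e^{iθ₂}+r₃e^{iθ₃}=r₁+r₄e^{iθ₄} gives r₂ω₂e^{iθ₂}+r₃ω₃e^{iθ₃}=r₄ω₄e^{iθ₄}.
Eliminating the other unknown: ω₄ = r₂ω₂ sin(θ₂−θ₃) / [r₄ sin(θ₄−θ₃)].
Numerator sine = +0.96547; denominator sine = -0.34202.
Result = 0.055·18.28·(+0.96547) / (0.185·(-0.34202)) = -15.341 rad/s; magnitude 15.341 rad/s.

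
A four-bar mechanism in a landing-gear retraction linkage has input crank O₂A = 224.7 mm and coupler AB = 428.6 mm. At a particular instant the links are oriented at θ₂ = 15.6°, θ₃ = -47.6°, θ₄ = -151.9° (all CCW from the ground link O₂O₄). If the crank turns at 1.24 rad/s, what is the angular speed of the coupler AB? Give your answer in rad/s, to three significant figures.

ω₂ = 1.24 rad/s
Differentiating the loop-closure r₂e^{iθ₂}+r₃e^{iθ₃}=r₁+r₄e^{iθ₄} gives r₂ω₂e^{iθ₂}+r₃ω₃e^{iθ₃}=r₄ω₄e^{iθ₄}.
Eliminating the other unknown: ω₃ = r₂ω₂ sin(θ₄−θ₂) / [r₃ sin(θ₃−θ₄)].
Numerator sine = -0.21644; denominator sine = +0.96902.
Result = 0.2247·1.24·(-0.21644) / (0.4286·(+0.96902)) = -0.1452 rad/s; magnitude 0.1452 rad/s.

0.145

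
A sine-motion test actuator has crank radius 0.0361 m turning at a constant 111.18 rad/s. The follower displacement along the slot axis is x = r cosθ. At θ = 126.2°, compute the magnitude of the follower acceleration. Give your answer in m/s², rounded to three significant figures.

264

ω = 111.2 rad/s
x = r cosθ ⇒ ẍ = −rω² cosθ (ω constant).
|a| = rω²|cosθ| = 0.0361·(111.2)²·|cos 126.2°| = 263.55 m/s².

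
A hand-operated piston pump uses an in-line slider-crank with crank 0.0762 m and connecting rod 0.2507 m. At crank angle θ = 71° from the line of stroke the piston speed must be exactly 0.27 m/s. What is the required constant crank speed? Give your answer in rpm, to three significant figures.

For an in-line slider-crank, |v_piston| = rω|sinθ|·[1 + r cosθ/√(L² − r² sin²θ)].
With r = 0.0762 m, L = 0.2507 m, θ = 71°: the bracketed kinematic factor |dx/dθ| = 0.079492 m.
ω = v/|dx/dθ| = 0.27/0.079492 = 3.3966 rad/s.
N = 60ω/(2π) = 32.435 rpm.

32.4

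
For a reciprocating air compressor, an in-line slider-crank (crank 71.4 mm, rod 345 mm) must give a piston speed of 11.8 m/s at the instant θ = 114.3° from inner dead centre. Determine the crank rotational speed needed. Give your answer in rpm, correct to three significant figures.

For an in-line slider-crank, |v_piston| = rω|sinθ|·[1 + r cosθ/√(L² − r² sin²θ)].
With r = 0.0714 m, L = 0.345 m, θ = 114.3°: the bracketed kinematic factor |dx/dθ| = 0.059431 m.
ω = v/|dx/dθ| = 11.8/0.059431 = 198.55 rad/s.
N = 60ω/(2π) = 1896 rpm.

1900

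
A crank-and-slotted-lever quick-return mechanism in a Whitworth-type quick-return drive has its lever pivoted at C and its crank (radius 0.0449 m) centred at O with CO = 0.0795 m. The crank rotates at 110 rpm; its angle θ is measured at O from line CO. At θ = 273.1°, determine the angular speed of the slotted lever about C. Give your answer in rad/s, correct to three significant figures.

ω = 11.52 rad/s (from 110 rpm).
Crank pin A relative to C: A = (d + r cosθ, r sinθ); lever angle φ = atan2(r sinθ, d + r cosθ).
Differentiating tanφ: φ̇ = rω(d cosθ + r)/(d² + r² + 2dr cosθ).
d² + r² + 2dr cosθ = |CA|² = 0.00872233 m²;  d cosθ + r = +0.049199 m.
|ω_lever| = |0.0449·11.52·+0.049199| / 0.00872233 = 2.9174 rad/s.

2.92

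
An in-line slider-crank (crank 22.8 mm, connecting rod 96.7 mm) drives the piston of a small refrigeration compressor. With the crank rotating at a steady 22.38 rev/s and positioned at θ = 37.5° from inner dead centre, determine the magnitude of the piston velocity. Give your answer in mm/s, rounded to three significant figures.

ω = 2π·22.4 = 140.6 rad/s
For an in-line slider-crank, x = r cosθ + √(L² − r² sin²θ), so v = −rω sinθ·[1 + r cosθ/√(L² − r² sin²θ)].
With r = 0.0228 m, L = 0.0967 m, θ = 37.5°: √(L² − r² sin²θ) = 0.095699 m.
v = −0.0228·140.6·0.60876·[1 + 0.0228·0.79335/0.095699] = -2.3206 m/s.
|v| = 2.3206 m/s = 2320.6 mm/s.

2320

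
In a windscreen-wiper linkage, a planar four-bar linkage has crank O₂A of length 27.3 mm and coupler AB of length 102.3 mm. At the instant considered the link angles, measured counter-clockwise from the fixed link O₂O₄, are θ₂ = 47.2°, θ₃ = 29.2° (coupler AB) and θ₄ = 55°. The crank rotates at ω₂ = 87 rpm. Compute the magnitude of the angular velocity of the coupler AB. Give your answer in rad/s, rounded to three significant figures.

ω₂ = 9.111 rad/s (from 87 rpm).
Differentiating the loop-closure r₂e^{iθ₂}+r₃e^{iθ₃}=r₁+r₄e^{iθ₄} gives r₂ω₂e^{iθ₂}+r₃ω₃e^{iθ₃}=r₄ω₄e^{iθ₄}.
Eliminating the other unknown: ω₃ = r₂ω₂ sin(θ₄−θ₂) / [r₃ sin(θ₃−θ₄)].
Numerator sine = +0.13572; denominator sine = -0.43523.
Result = 0.0273·9.111·(+0.13572) / (0.1023·(-0.43523)) = -0.75813 rad/s; magnitude 0.75813 rad/s.

0.758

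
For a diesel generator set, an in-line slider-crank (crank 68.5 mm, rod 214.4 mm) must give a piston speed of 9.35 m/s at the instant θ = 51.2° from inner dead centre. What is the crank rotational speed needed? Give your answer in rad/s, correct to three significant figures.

145

For an in-line slider-crank, |v_piston| = rω|sinθ|·[1 + r cosθ/√(L² − r² sin²θ)].
With r = 0.0685 m, L = 0.2144 m, θ = 51.2°: the bracketed kinematic factor |dx/dθ| = 0.06442 m.
ω = v/|dx/dθ| = 9.35/0.06442 = 145.14 rad/s.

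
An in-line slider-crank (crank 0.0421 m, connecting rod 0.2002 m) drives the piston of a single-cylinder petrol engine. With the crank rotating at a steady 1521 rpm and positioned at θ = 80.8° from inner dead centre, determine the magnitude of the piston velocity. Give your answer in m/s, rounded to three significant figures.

ω = 2π·1521/60 = 159.3 rad/s
For an in-line slider-crank, x = r cosθ + √(L² − r² sin²θ), so v = −rω sinθ·[1 + r cosθ/√(L² − r² sin²θ)].
With r = 0.0421 m, L = 0.2002 m, θ = 80.8°: √(L² − r² sin²θ) = 0.19584 m.
v = −0.0421·159.3·0.98714·[1 + 0.0421·0.15988/0.19584] = -6.8469 m/s.
|v| = 6.8469 m/s.

6.85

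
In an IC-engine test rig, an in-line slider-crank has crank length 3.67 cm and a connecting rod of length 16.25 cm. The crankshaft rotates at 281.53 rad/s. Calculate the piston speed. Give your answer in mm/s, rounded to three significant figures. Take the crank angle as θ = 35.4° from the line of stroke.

ω = 281.5 rad/s
For an in-line slider-crank, x = r cosθ + √(L² − r² sin²θ), so v = −rω sinθ·[1 + r cosθ/√(L² − r² sin²θ)].
With r = 0.0367 m, L = 0.1625 m, θ = 35.4°: √(L² − r² sin²θ) = 0.1611 m.
v = −0.0367·281.5·0.57928·[1 + 0.0367·0.81513/0.1611] = -7.0966 m/s.
|v| = 7.0966 m/s = 7096.6 mm/s.

7100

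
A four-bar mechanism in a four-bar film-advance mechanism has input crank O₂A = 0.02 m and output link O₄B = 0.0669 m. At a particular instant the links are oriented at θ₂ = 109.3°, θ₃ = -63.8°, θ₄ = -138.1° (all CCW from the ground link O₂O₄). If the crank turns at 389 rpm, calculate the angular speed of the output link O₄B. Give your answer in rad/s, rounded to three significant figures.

1.52

ω₂ = 40.74 rad/s (from 389 rpm).
Differentiating the loop-closure r₂e^{iθ₂}+r₃e^{iθ₃}=r₁+r₄e^{iθ₄} gives r₂ω₂e^{iθ₂}+r₃ω₃e^{iθ₃}=r₄ω₄e^{iθ₄}.
Eliminating the other unknown: ω₄ = r₂ω₂ sin(θ₂−θ₃) / [r₄ sin(θ₄−θ₃)].
Numerator sine = +0.12014; denominator sine = -0.96269.
Result = 0.02·40.74·(+0.12014) / (0.0669·(-0.96269)) = -1.5197 rad/s; magnitude 1.5197 rad/s.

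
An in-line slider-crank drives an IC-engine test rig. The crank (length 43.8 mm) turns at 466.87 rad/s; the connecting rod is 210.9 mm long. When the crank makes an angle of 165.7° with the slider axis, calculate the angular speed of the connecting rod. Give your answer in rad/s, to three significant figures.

94.1

ω = 466.9 rad/s
The rod makes angle φ with the slider axis where L sinφ = r sinθ; differentiating, L cosφ·φ̇ = r ω cosθ.
L cosφ = √(L² − r² sin²θ) = 0.21062 m.
|ω_rod| = r ω |cosθ| / √(L² − r² sin²θ) = 0.0438·466.9·0.96902/0.21062 = 94.08 rad/s.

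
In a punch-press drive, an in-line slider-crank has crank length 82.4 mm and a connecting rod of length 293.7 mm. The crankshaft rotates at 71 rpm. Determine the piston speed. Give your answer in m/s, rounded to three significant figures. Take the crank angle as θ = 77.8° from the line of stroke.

0.636

ω = 2π·71/60 = 7.435 rad/s
For an in-line slider-crank, x = r cosθ + √(L² − r² sin²θ), so v = −rω sinθ·[1 + r cosθ/√(L² − r² sin²θ)].
With r = 0.0824 m, L = 0.2937 m, θ = 77.8°: √(L² − r² sin²θ) = 0.28244 m.
v = −0.0824·7.435·0.97742·[1 + 0.0824·0.21132/0.28244] = -0.63573 m/s.
|v| = 0.63573 m/s.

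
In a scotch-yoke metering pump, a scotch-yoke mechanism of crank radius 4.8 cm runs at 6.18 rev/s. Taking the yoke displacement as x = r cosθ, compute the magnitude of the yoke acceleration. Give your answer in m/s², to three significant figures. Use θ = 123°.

39.4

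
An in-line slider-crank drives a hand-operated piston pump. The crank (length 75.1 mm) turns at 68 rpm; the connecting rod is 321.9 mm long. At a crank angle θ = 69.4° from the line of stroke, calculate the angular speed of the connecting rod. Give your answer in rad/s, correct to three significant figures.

ω = 7.121 rad/s (converted from 68 rpm).
The rod makes angle φ with the slider axis where L sinφ = r sinθ; differentiating, L cosφ·φ̇ = r ω cosθ.
L cosφ = √(L² − r² sin²θ) = 0.31413 m.
|ω_rod| = r ω |cosθ| / √(L² − r² sin²θ) = 0.0751·7.121·0.35184/0.31413 = 0.59898 rad/s.

0.599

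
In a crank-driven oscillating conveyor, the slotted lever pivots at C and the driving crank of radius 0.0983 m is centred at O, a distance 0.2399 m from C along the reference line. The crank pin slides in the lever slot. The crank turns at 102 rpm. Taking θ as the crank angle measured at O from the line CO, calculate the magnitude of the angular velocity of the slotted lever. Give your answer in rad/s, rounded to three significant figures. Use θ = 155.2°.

ω = 10.68 rad/s (from 102 rpm).
Crank pin A relative to C: A = (d + r cosθ, r sinθ); lever angle φ = atan2(r sinθ, d + r cosθ).
Differentiating tanφ: φ̇ = rω(d cosθ + r)/(d² + r² + 2dr cosθ).
d² + r² + 2dr cosθ = |CA|² = 0.0244002 m²;  d cosθ + r = -0.11948 m.
|ω_lever| = |0.0983·10.68·-0.11948| / 0.0244002 = 5.1413 rad/s.

5.14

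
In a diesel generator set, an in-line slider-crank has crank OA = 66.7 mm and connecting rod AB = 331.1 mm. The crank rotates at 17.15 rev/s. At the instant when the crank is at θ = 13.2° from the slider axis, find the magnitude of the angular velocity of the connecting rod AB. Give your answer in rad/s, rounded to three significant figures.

21.2

ω = 107.8 rad/s (converted from 17.15 rev/s).
The rod makes angle φ with the slider axis where L sinφ = r sinθ; differentiating, L cosφ·φ̇ = r ω cosθ.
L cosφ = √(L² − r² sin²θ) = 0.33075 m.
|ω_rod| = r ω |cosθ| / √(L² − r² sin²θ) = 0.0667·107.8·0.97358/0.33075 = 21.156 rad/s.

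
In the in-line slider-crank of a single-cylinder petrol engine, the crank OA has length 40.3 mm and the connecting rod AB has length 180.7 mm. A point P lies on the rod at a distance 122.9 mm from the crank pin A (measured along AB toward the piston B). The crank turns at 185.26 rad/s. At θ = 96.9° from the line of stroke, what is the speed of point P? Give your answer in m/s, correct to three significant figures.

7.28

ω = 185.3 rad/s.  Crank-pin speed |V_A| = rω = 7.466 m/s, perpendicular to OA.
Rod angle: sinφ = −(r/L) sinθ ⇒ φ = -12.792°; ω_rod = −rω cosθ/√(L²−r²sin²θ) = +5.09 rad/s.
V_P = V_A + ω_rod × AP, with AP = 0.1229 m along the rod.
Components: V_Px = −rω sinθ − a·ω_rod·sinφ = -7.2734 m/s;  V_Py = rω cosθ + a·ω_rod·cosφ = -0.2869 m/s.
|V_P| = √(V_Px² + V_Py²) = 7.2791 m/s.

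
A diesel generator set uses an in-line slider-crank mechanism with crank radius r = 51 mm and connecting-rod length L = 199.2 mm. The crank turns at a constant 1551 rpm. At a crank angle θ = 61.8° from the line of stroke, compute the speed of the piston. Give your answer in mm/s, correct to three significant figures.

8210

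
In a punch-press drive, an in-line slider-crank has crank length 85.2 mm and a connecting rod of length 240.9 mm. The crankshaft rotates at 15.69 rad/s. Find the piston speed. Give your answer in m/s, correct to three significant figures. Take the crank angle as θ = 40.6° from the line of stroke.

1.11

ω = 15.69 rad/s
For an in-line slider-crank, x = r cosθ + √(L² − r² sin²θ), so v = −rω sinθ·[1 + r cosθ/√(L² − r² sin²θ)].
With r = 0.0852 m, L = 0.2409 m, θ = 40.6°: √(L² − r² sin²θ) = 0.23443 m.
v = −0.0852·15.69·0.65077·[1 + 0.0852·0.75927/0.23443] = -1.11 m/s.
|v| = 1.11 m/s.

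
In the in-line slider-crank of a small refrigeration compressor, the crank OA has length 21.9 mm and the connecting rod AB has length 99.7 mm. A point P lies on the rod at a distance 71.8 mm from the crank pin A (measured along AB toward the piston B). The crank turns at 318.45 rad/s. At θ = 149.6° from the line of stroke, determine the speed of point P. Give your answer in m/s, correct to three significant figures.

3.48

ω = 318.4 rad/s.  Crank-pin speed |V_A| = rω = 6.9741 m/s, perpendicular to OA.
Rod angle: sinφ = −(r/L) sinθ ⇒ φ = -6.382°; ω_rod = −rω cosθ/√(L²−r²sin²θ) = +60.709 rad/s.
V_P = V_A + ω_rod × AP, with AP = 0.0718 m along the rod.
Components: V_Px = −rω sinθ − a·ω_rod·sinφ = -3.0446 m/s;  V_Py = rω cosθ + a·ω_rod·cosφ = -1.6833 m/s.
|V_P| = √(V_Px² + V_Py²) = 3.4789 m/s.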